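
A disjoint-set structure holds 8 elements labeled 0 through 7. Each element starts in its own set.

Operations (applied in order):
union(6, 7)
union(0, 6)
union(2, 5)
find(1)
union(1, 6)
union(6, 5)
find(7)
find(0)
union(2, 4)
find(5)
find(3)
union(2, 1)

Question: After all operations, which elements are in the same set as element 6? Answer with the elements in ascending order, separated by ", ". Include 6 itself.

Step 1: union(6, 7) -> merged; set of 6 now {6, 7}
Step 2: union(0, 6) -> merged; set of 0 now {0, 6, 7}
Step 3: union(2, 5) -> merged; set of 2 now {2, 5}
Step 4: find(1) -> no change; set of 1 is {1}
Step 5: union(1, 6) -> merged; set of 1 now {0, 1, 6, 7}
Step 6: union(6, 5) -> merged; set of 6 now {0, 1, 2, 5, 6, 7}
Step 7: find(7) -> no change; set of 7 is {0, 1, 2, 5, 6, 7}
Step 8: find(0) -> no change; set of 0 is {0, 1, 2, 5, 6, 7}
Step 9: union(2, 4) -> merged; set of 2 now {0, 1, 2, 4, 5, 6, 7}
Step 10: find(5) -> no change; set of 5 is {0, 1, 2, 4, 5, 6, 7}
Step 11: find(3) -> no change; set of 3 is {3}
Step 12: union(2, 1) -> already same set; set of 2 now {0, 1, 2, 4, 5, 6, 7}
Component of 6: {0, 1, 2, 4, 5, 6, 7}

Answer: 0, 1, 2, 4, 5, 6, 7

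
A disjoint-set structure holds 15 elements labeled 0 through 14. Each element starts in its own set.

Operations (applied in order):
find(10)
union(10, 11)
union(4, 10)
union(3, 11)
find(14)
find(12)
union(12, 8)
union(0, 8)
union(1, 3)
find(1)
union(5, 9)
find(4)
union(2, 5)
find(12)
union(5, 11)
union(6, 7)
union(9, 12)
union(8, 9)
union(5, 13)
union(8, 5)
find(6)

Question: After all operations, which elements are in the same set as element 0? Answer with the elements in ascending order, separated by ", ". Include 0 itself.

Step 1: find(10) -> no change; set of 10 is {10}
Step 2: union(10, 11) -> merged; set of 10 now {10, 11}
Step 3: union(4, 10) -> merged; set of 4 now {4, 10, 11}
Step 4: union(3, 11) -> merged; set of 3 now {3, 4, 10, 11}
Step 5: find(14) -> no change; set of 14 is {14}
Step 6: find(12) -> no change; set of 12 is {12}
Step 7: union(12, 8) -> merged; set of 12 now {8, 12}
Step 8: union(0, 8) -> merged; set of 0 now {0, 8, 12}
Step 9: union(1, 3) -> merged; set of 1 now {1, 3, 4, 10, 11}
Step 10: find(1) -> no change; set of 1 is {1, 3, 4, 10, 11}
Step 11: union(5, 9) -> merged; set of 5 now {5, 9}
Step 12: find(4) -> no change; set of 4 is {1, 3, 4, 10, 11}
Step 13: union(2, 5) -> merged; set of 2 now {2, 5, 9}
Step 14: find(12) -> no change; set of 12 is {0, 8, 12}
Step 15: union(5, 11) -> merged; set of 5 now {1, 2, 3, 4, 5, 9, 10, 11}
Step 16: union(6, 7) -> merged; set of 6 now {6, 7}
Step 17: union(9, 12) -> merged; set of 9 now {0, 1, 2, 3, 4, 5, 8, 9, 10, 11, 12}
Step 18: union(8, 9) -> already same set; set of 8 now {0, 1, 2, 3, 4, 5, 8, 9, 10, 11, 12}
Step 19: union(5, 13) -> merged; set of 5 now {0, 1, 2, 3, 4, 5, 8, 9, 10, 11, 12, 13}
Step 20: union(8, 5) -> already same set; set of 8 now {0, 1, 2, 3, 4, 5, 8, 9, 10, 11, 12, 13}
Step 21: find(6) -> no change; set of 6 is {6, 7}
Component of 0: {0, 1, 2, 3, 4, 5, 8, 9, 10, 11, 12, 13}

Answer: 0, 1, 2, 3, 4, 5, 8, 9, 10, 11, 12, 13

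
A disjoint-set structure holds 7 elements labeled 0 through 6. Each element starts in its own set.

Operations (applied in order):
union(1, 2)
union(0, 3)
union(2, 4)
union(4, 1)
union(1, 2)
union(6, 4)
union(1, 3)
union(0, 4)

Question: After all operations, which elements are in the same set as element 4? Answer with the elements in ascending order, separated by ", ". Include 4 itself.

Step 1: union(1, 2) -> merged; set of 1 now {1, 2}
Step 2: union(0, 3) -> merged; set of 0 now {0, 3}
Step 3: union(2, 4) -> merged; set of 2 now {1, 2, 4}
Step 4: union(4, 1) -> already same set; set of 4 now {1, 2, 4}
Step 5: union(1, 2) -> already same set; set of 1 now {1, 2, 4}
Step 6: union(6, 4) -> merged; set of 6 now {1, 2, 4, 6}
Step 7: union(1, 3) -> merged; set of 1 now {0, 1, 2, 3, 4, 6}
Step 8: union(0, 4) -> already same set; set of 0 now {0, 1, 2, 3, 4, 6}
Component of 4: {0, 1, 2, 3, 4, 6}

Answer: 0, 1, 2, 3, 4, 6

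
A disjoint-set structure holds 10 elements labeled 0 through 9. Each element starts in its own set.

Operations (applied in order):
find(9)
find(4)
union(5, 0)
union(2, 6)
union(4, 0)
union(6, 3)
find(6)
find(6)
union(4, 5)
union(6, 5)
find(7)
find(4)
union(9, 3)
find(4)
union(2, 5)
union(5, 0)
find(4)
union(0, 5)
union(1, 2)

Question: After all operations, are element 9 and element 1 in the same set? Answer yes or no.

Step 1: find(9) -> no change; set of 9 is {9}
Step 2: find(4) -> no change; set of 4 is {4}
Step 3: union(5, 0) -> merged; set of 5 now {0, 5}
Step 4: union(2, 6) -> merged; set of 2 now {2, 6}
Step 5: union(4, 0) -> merged; set of 4 now {0, 4, 5}
Step 6: union(6, 3) -> merged; set of 6 now {2, 3, 6}
Step 7: find(6) -> no change; set of 6 is {2, 3, 6}
Step 8: find(6) -> no change; set of 6 is {2, 3, 6}
Step 9: union(4, 5) -> already same set; set of 4 now {0, 4, 5}
Step 10: union(6, 5) -> merged; set of 6 now {0, 2, 3, 4, 5, 6}
Step 11: find(7) -> no change; set of 7 is {7}
Step 12: find(4) -> no change; set of 4 is {0, 2, 3, 4, 5, 6}
Step 13: union(9, 3) -> merged; set of 9 now {0, 2, 3, 4, 5, 6, 9}
Step 14: find(4) -> no change; set of 4 is {0, 2, 3, 4, 5, 6, 9}
Step 15: union(2, 5) -> already same set; set of 2 now {0, 2, 3, 4, 5, 6, 9}
Step 16: union(5, 0) -> already same set; set of 5 now {0, 2, 3, 4, 5, 6, 9}
Step 17: find(4) -> no change; set of 4 is {0, 2, 3, 4, 5, 6, 9}
Step 18: union(0, 5) -> already same set; set of 0 now {0, 2, 3, 4, 5, 6, 9}
Step 19: union(1, 2) -> merged; set of 1 now {0, 1, 2, 3, 4, 5, 6, 9}
Set of 9: {0, 1, 2, 3, 4, 5, 6, 9}; 1 is a member.

Answer: yes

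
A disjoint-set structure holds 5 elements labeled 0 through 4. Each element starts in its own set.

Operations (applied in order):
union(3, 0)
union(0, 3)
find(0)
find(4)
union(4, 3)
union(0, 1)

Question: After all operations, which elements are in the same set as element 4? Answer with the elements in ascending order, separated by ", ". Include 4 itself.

Step 1: union(3, 0) -> merged; set of 3 now {0, 3}
Step 2: union(0, 3) -> already same set; set of 0 now {0, 3}
Step 3: find(0) -> no change; set of 0 is {0, 3}
Step 4: find(4) -> no change; set of 4 is {4}
Step 5: union(4, 3) -> merged; set of 4 now {0, 3, 4}
Step 6: union(0, 1) -> merged; set of 0 now {0, 1, 3, 4}
Component of 4: {0, 1, 3, 4}

Answer: 0, 1, 3, 4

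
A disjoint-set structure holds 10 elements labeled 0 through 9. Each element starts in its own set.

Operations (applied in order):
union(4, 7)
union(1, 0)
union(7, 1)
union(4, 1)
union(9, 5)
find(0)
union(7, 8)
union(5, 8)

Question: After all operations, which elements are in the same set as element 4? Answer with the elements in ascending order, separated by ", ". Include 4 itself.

Answer: 0, 1, 4, 5, 7, 8, 9

Derivation:
Step 1: union(4, 7) -> merged; set of 4 now {4, 7}
Step 2: union(1, 0) -> merged; set of 1 now {0, 1}
Step 3: union(7, 1) -> merged; set of 7 now {0, 1, 4, 7}
Step 4: union(4, 1) -> already same set; set of 4 now {0, 1, 4, 7}
Step 5: union(9, 5) -> merged; set of 9 now {5, 9}
Step 6: find(0) -> no change; set of 0 is {0, 1, 4, 7}
Step 7: union(7, 8) -> merged; set of 7 now {0, 1, 4, 7, 8}
Step 8: union(5, 8) -> merged; set of 5 now {0, 1, 4, 5, 7, 8, 9}
Component of 4: {0, 1, 4, 5, 7, 8, 9}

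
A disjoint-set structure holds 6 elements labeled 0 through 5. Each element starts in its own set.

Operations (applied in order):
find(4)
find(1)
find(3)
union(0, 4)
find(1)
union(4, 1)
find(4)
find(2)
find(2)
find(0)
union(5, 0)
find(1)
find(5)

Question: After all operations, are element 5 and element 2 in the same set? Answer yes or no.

Step 1: find(4) -> no change; set of 4 is {4}
Step 2: find(1) -> no change; set of 1 is {1}
Step 3: find(3) -> no change; set of 3 is {3}
Step 4: union(0, 4) -> merged; set of 0 now {0, 4}
Step 5: find(1) -> no change; set of 1 is {1}
Step 6: union(4, 1) -> merged; set of 4 now {0, 1, 4}
Step 7: find(4) -> no change; set of 4 is {0, 1, 4}
Step 8: find(2) -> no change; set of 2 is {2}
Step 9: find(2) -> no change; set of 2 is {2}
Step 10: find(0) -> no change; set of 0 is {0, 1, 4}
Step 11: union(5, 0) -> merged; set of 5 now {0, 1, 4, 5}
Step 12: find(1) -> no change; set of 1 is {0, 1, 4, 5}
Step 13: find(5) -> no change; set of 5 is {0, 1, 4, 5}
Set of 5: {0, 1, 4, 5}; 2 is not a member.

Answer: no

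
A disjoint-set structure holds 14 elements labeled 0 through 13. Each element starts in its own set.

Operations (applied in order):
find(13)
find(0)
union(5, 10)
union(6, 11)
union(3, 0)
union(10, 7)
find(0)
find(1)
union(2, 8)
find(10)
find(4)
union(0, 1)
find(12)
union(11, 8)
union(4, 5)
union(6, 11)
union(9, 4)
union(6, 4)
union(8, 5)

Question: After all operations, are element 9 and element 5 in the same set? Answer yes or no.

Step 1: find(13) -> no change; set of 13 is {13}
Step 2: find(0) -> no change; set of 0 is {0}
Step 3: union(5, 10) -> merged; set of 5 now {5, 10}
Step 4: union(6, 11) -> merged; set of 6 now {6, 11}
Step 5: union(3, 0) -> merged; set of 3 now {0, 3}
Step 6: union(10, 7) -> merged; set of 10 now {5, 7, 10}
Step 7: find(0) -> no change; set of 0 is {0, 3}
Step 8: find(1) -> no change; set of 1 is {1}
Step 9: union(2, 8) -> merged; set of 2 now {2, 8}
Step 10: find(10) -> no change; set of 10 is {5, 7, 10}
Step 11: find(4) -> no change; set of 4 is {4}
Step 12: union(0, 1) -> merged; set of 0 now {0, 1, 3}
Step 13: find(12) -> no change; set of 12 is {12}
Step 14: union(11, 8) -> merged; set of 11 now {2, 6, 8, 11}
Step 15: union(4, 5) -> merged; set of 4 now {4, 5, 7, 10}
Step 16: union(6, 11) -> already same set; set of 6 now {2, 6, 8, 11}
Step 17: union(9, 4) -> merged; set of 9 now {4, 5, 7, 9, 10}
Step 18: union(6, 4) -> merged; set of 6 now {2, 4, 5, 6, 7, 8, 9, 10, 11}
Step 19: union(8, 5) -> already same set; set of 8 now {2, 4, 5, 6, 7, 8, 9, 10, 11}
Set of 9: {2, 4, 5, 6, 7, 8, 9, 10, 11}; 5 is a member.

Answer: yes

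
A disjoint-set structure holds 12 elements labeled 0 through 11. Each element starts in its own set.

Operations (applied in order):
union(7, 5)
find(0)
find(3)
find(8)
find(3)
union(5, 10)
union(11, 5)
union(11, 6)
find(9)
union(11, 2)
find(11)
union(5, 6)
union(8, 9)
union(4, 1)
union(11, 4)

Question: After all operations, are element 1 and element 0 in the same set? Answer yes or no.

Answer: no

Derivation:
Step 1: union(7, 5) -> merged; set of 7 now {5, 7}
Step 2: find(0) -> no change; set of 0 is {0}
Step 3: find(3) -> no change; set of 3 is {3}
Step 4: find(8) -> no change; set of 8 is {8}
Step 5: find(3) -> no change; set of 3 is {3}
Step 6: union(5, 10) -> merged; set of 5 now {5, 7, 10}
Step 7: union(11, 5) -> merged; set of 11 now {5, 7, 10, 11}
Step 8: union(11, 6) -> merged; set of 11 now {5, 6, 7, 10, 11}
Step 9: find(9) -> no change; set of 9 is {9}
Step 10: union(11, 2) -> merged; set of 11 now {2, 5, 6, 7, 10, 11}
Step 11: find(11) -> no change; set of 11 is {2, 5, 6, 7, 10, 11}
Step 12: union(5, 6) -> already same set; set of 5 now {2, 5, 6, 7, 10, 11}
Step 13: union(8, 9) -> merged; set of 8 now {8, 9}
Step 14: union(4, 1) -> merged; set of 4 now {1, 4}
Step 15: union(11, 4) -> merged; set of 11 now {1, 2, 4, 5, 6, 7, 10, 11}
Set of 1: {1, 2, 4, 5, 6, 7, 10, 11}; 0 is not a member.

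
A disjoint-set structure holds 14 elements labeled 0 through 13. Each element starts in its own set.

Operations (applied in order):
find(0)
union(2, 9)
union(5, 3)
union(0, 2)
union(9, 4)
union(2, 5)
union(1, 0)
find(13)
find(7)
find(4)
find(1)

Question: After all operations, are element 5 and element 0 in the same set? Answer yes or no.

Answer: yes

Derivation:
Step 1: find(0) -> no change; set of 0 is {0}
Step 2: union(2, 9) -> merged; set of 2 now {2, 9}
Step 3: union(5, 3) -> merged; set of 5 now {3, 5}
Step 4: union(0, 2) -> merged; set of 0 now {0, 2, 9}
Step 5: union(9, 4) -> merged; set of 9 now {0, 2, 4, 9}
Step 6: union(2, 5) -> merged; set of 2 now {0, 2, 3, 4, 5, 9}
Step 7: union(1, 0) -> merged; set of 1 now {0, 1, 2, 3, 4, 5, 9}
Step 8: find(13) -> no change; set of 13 is {13}
Step 9: find(7) -> no change; set of 7 is {7}
Step 10: find(4) -> no change; set of 4 is {0, 1, 2, 3, 4, 5, 9}
Step 11: find(1) -> no change; set of 1 is {0, 1, 2, 3, 4, 5, 9}
Set of 5: {0, 1, 2, 3, 4, 5, 9}; 0 is a member.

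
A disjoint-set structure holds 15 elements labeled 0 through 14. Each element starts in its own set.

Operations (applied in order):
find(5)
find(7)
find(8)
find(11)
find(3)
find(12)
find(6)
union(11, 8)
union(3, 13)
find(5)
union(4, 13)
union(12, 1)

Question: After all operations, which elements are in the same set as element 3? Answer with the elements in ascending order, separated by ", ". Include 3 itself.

Answer: 3, 4, 13

Derivation:
Step 1: find(5) -> no change; set of 5 is {5}
Step 2: find(7) -> no change; set of 7 is {7}
Step 3: find(8) -> no change; set of 8 is {8}
Step 4: find(11) -> no change; set of 11 is {11}
Step 5: find(3) -> no change; set of 3 is {3}
Step 6: find(12) -> no change; set of 12 is {12}
Step 7: find(6) -> no change; set of 6 is {6}
Step 8: union(11, 8) -> merged; set of 11 now {8, 11}
Step 9: union(3, 13) -> merged; set of 3 now {3, 13}
Step 10: find(5) -> no change; set of 5 is {5}
Step 11: union(4, 13) -> merged; set of 4 now {3, 4, 13}
Step 12: union(12, 1) -> merged; set of 12 now {1, 12}
Component of 3: {3, 4, 13}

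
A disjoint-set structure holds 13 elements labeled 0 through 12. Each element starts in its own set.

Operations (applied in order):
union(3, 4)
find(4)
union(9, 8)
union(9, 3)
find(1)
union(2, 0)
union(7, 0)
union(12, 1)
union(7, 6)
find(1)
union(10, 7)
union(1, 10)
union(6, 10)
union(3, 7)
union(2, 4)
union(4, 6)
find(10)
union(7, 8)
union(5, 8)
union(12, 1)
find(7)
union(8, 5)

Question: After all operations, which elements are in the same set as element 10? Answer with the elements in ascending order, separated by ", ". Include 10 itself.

Step 1: union(3, 4) -> merged; set of 3 now {3, 4}
Step 2: find(4) -> no change; set of 4 is {3, 4}
Step 3: union(9, 8) -> merged; set of 9 now {8, 9}
Step 4: union(9, 3) -> merged; set of 9 now {3, 4, 8, 9}
Step 5: find(1) -> no change; set of 1 is {1}
Step 6: union(2, 0) -> merged; set of 2 now {0, 2}
Step 7: union(7, 0) -> merged; set of 7 now {0, 2, 7}
Step 8: union(12, 1) -> merged; set of 12 now {1, 12}
Step 9: union(7, 6) -> merged; set of 7 now {0, 2, 6, 7}
Step 10: find(1) -> no change; set of 1 is {1, 12}
Step 11: union(10, 7) -> merged; set of 10 now {0, 2, 6, 7, 10}
Step 12: union(1, 10) -> merged; set of 1 now {0, 1, 2, 6, 7, 10, 12}
Step 13: union(6, 10) -> already same set; set of 6 now {0, 1, 2, 6, 7, 10, 12}
Step 14: union(3, 7) -> merged; set of 3 now {0, 1, 2, 3, 4, 6, 7, 8, 9, 10, 12}
Step 15: union(2, 4) -> already same set; set of 2 now {0, 1, 2, 3, 4, 6, 7, 8, 9, 10, 12}
Step 16: union(4, 6) -> already same set; set of 4 now {0, 1, 2, 3, 4, 6, 7, 8, 9, 10, 12}
Step 17: find(10) -> no change; set of 10 is {0, 1, 2, 3, 4, 6, 7, 8, 9, 10, 12}
Step 18: union(7, 8) -> already same set; set of 7 now {0, 1, 2, 3, 4, 6, 7, 8, 9, 10, 12}
Step 19: union(5, 8) -> merged; set of 5 now {0, 1, 2, 3, 4, 5, 6, 7, 8, 9, 10, 12}
Step 20: union(12, 1) -> already same set; set of 12 now {0, 1, 2, 3, 4, 5, 6, 7, 8, 9, 10, 12}
Step 21: find(7) -> no change; set of 7 is {0, 1, 2, 3, 4, 5, 6, 7, 8, 9, 10, 12}
Step 22: union(8, 5) -> already same set; set of 8 now {0, 1, 2, 3, 4, 5, 6, 7, 8, 9, 10, 12}
Component of 10: {0, 1, 2, 3, 4, 5, 6, 7, 8, 9, 10, 12}

Answer: 0, 1, 2, 3, 4, 5, 6, 7, 8, 9, 10, 12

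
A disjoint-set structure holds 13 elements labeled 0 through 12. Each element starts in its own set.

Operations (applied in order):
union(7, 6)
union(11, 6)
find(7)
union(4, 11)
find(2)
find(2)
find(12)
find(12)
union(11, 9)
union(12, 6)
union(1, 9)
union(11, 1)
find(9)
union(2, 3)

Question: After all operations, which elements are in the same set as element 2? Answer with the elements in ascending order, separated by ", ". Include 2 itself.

Answer: 2, 3

Derivation:
Step 1: union(7, 6) -> merged; set of 7 now {6, 7}
Step 2: union(11, 6) -> merged; set of 11 now {6, 7, 11}
Step 3: find(7) -> no change; set of 7 is {6, 7, 11}
Step 4: union(4, 11) -> merged; set of 4 now {4, 6, 7, 11}
Step 5: find(2) -> no change; set of 2 is {2}
Step 6: find(2) -> no change; set of 2 is {2}
Step 7: find(12) -> no change; set of 12 is {12}
Step 8: find(12) -> no change; set of 12 is {12}
Step 9: union(11, 9) -> merged; set of 11 now {4, 6, 7, 9, 11}
Step 10: union(12, 6) -> merged; set of 12 now {4, 6, 7, 9, 11, 12}
Step 11: union(1, 9) -> merged; set of 1 now {1, 4, 6, 7, 9, 11, 12}
Step 12: union(11, 1) -> already same set; set of 11 now {1, 4, 6, 7, 9, 11, 12}
Step 13: find(9) -> no change; set of 9 is {1, 4, 6, 7, 9, 11, 12}
Step 14: union(2, 3) -> merged; set of 2 now {2, 3}
Component of 2: {2, 3}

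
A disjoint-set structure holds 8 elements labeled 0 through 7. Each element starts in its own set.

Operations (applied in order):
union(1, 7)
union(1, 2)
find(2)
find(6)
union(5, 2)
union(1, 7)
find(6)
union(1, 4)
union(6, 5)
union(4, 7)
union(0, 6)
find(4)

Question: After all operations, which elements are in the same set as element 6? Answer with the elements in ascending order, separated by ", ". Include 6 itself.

Answer: 0, 1, 2, 4, 5, 6, 7

Derivation:
Step 1: union(1, 7) -> merged; set of 1 now {1, 7}
Step 2: union(1, 2) -> merged; set of 1 now {1, 2, 7}
Step 3: find(2) -> no change; set of 2 is {1, 2, 7}
Step 4: find(6) -> no change; set of 6 is {6}
Step 5: union(5, 2) -> merged; set of 5 now {1, 2, 5, 7}
Step 6: union(1, 7) -> already same set; set of 1 now {1, 2, 5, 7}
Step 7: find(6) -> no change; set of 6 is {6}
Step 8: union(1, 4) -> merged; set of 1 now {1, 2, 4, 5, 7}
Step 9: union(6, 5) -> merged; set of 6 now {1, 2, 4, 5, 6, 7}
Step 10: union(4, 7) -> already same set; set of 4 now {1, 2, 4, 5, 6, 7}
Step 11: union(0, 6) -> merged; set of 0 now {0, 1, 2, 4, 5, 6, 7}
Step 12: find(4) -> no change; set of 4 is {0, 1, 2, 4, 5, 6, 7}
Component of 6: {0, 1, 2, 4, 5, 6, 7}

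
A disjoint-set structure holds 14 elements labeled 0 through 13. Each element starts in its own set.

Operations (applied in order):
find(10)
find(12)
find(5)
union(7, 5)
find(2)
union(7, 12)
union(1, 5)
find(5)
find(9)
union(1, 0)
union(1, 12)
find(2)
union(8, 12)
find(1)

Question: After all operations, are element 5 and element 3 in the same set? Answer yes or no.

Step 1: find(10) -> no change; set of 10 is {10}
Step 2: find(12) -> no change; set of 12 is {12}
Step 3: find(5) -> no change; set of 5 is {5}
Step 4: union(7, 5) -> merged; set of 7 now {5, 7}
Step 5: find(2) -> no change; set of 2 is {2}
Step 6: union(7, 12) -> merged; set of 7 now {5, 7, 12}
Step 7: union(1, 5) -> merged; set of 1 now {1, 5, 7, 12}
Step 8: find(5) -> no change; set of 5 is {1, 5, 7, 12}
Step 9: find(9) -> no change; set of 9 is {9}
Step 10: union(1, 0) -> merged; set of 1 now {0, 1, 5, 7, 12}
Step 11: union(1, 12) -> already same set; set of 1 now {0, 1, 5, 7, 12}
Step 12: find(2) -> no change; set of 2 is {2}
Step 13: union(8, 12) -> merged; set of 8 now {0, 1, 5, 7, 8, 12}
Step 14: find(1) -> no change; set of 1 is {0, 1, 5, 7, 8, 12}
Set of 5: {0, 1, 5, 7, 8, 12}; 3 is not a member.

Answer: no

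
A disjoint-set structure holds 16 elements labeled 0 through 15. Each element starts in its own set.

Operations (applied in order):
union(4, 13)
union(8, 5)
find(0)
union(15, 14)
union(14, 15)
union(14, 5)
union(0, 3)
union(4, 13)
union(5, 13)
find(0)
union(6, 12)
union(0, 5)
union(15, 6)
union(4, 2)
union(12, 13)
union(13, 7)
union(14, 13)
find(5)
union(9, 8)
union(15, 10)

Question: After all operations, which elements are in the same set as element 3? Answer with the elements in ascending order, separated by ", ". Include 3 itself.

Answer: 0, 2, 3, 4, 5, 6, 7, 8, 9, 10, 12, 13, 14, 15

Derivation:
Step 1: union(4, 13) -> merged; set of 4 now {4, 13}
Step 2: union(8, 5) -> merged; set of 8 now {5, 8}
Step 3: find(0) -> no change; set of 0 is {0}
Step 4: union(15, 14) -> merged; set of 15 now {14, 15}
Step 5: union(14, 15) -> already same set; set of 14 now {14, 15}
Step 6: union(14, 5) -> merged; set of 14 now {5, 8, 14, 15}
Step 7: union(0, 3) -> merged; set of 0 now {0, 3}
Step 8: union(4, 13) -> already same set; set of 4 now {4, 13}
Step 9: union(5, 13) -> merged; set of 5 now {4, 5, 8, 13, 14, 15}
Step 10: find(0) -> no change; set of 0 is {0, 3}
Step 11: union(6, 12) -> merged; set of 6 now {6, 12}
Step 12: union(0, 5) -> merged; set of 0 now {0, 3, 4, 5, 8, 13, 14, 15}
Step 13: union(15, 6) -> merged; set of 15 now {0, 3, 4, 5, 6, 8, 12, 13, 14, 15}
Step 14: union(4, 2) -> merged; set of 4 now {0, 2, 3, 4, 5, 6, 8, 12, 13, 14, 15}
Step 15: union(12, 13) -> already same set; set of 12 now {0, 2, 3, 4, 5, 6, 8, 12, 13, 14, 15}
Step 16: union(13, 7) -> merged; set of 13 now {0, 2, 3, 4, 5, 6, 7, 8, 12, 13, 14, 15}
Step 17: union(14, 13) -> already same set; set of 14 now {0, 2, 3, 4, 5, 6, 7, 8, 12, 13, 14, 15}
Step 18: find(5) -> no change; set of 5 is {0, 2, 3, 4, 5, 6, 7, 8, 12, 13, 14, 15}
Step 19: union(9, 8) -> merged; set of 9 now {0, 2, 3, 4, 5, 6, 7, 8, 9, 12, 13, 14, 15}
Step 20: union(15, 10) -> merged; set of 15 now {0, 2, 3, 4, 5, 6, 7, 8, 9, 10, 12, 13, 14, 15}
Component of 3: {0, 2, 3, 4, 5, 6, 7, 8, 9, 10, 12, 13, 14, 15}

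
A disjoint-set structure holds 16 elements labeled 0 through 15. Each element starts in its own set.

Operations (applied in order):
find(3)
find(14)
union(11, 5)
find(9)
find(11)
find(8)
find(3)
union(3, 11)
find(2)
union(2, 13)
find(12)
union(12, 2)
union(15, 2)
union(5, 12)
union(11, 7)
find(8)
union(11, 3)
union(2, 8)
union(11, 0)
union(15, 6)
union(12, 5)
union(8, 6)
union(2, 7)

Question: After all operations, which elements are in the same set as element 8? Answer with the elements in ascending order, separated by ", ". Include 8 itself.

Answer: 0, 2, 3, 5, 6, 7, 8, 11, 12, 13, 15

Derivation:
Step 1: find(3) -> no change; set of 3 is {3}
Step 2: find(14) -> no change; set of 14 is {14}
Step 3: union(11, 5) -> merged; set of 11 now {5, 11}
Step 4: find(9) -> no change; set of 9 is {9}
Step 5: find(11) -> no change; set of 11 is {5, 11}
Step 6: find(8) -> no change; set of 8 is {8}
Step 7: find(3) -> no change; set of 3 is {3}
Step 8: union(3, 11) -> merged; set of 3 now {3, 5, 11}
Step 9: find(2) -> no change; set of 2 is {2}
Step 10: union(2, 13) -> merged; set of 2 now {2, 13}
Step 11: find(12) -> no change; set of 12 is {12}
Step 12: union(12, 2) -> merged; set of 12 now {2, 12, 13}
Step 13: union(15, 2) -> merged; set of 15 now {2, 12, 13, 15}
Step 14: union(5, 12) -> merged; set of 5 now {2, 3, 5, 11, 12, 13, 15}
Step 15: union(11, 7) -> merged; set of 11 now {2, 3, 5, 7, 11, 12, 13, 15}
Step 16: find(8) -> no change; set of 8 is {8}
Step 17: union(11, 3) -> already same set; set of 11 now {2, 3, 5, 7, 11, 12, 13, 15}
Step 18: union(2, 8) -> merged; set of 2 now {2, 3, 5, 7, 8, 11, 12, 13, 15}
Step 19: union(11, 0) -> merged; set of 11 now {0, 2, 3, 5, 7, 8, 11, 12, 13, 15}
Step 20: union(15, 6) -> merged; set of 15 now {0, 2, 3, 5, 6, 7, 8, 11, 12, 13, 15}
Step 21: union(12, 5) -> already same set; set of 12 now {0, 2, 3, 5, 6, 7, 8, 11, 12, 13, 15}
Step 22: union(8, 6) -> already same set; set of 8 now {0, 2, 3, 5, 6, 7, 8, 11, 12, 13, 15}
Step 23: union(2, 7) -> already same set; set of 2 now {0, 2, 3, 5, 6, 7, 8, 11, 12, 13, 15}
Component of 8: {0, 2, 3, 5, 6, 7, 8, 11, 12, 13, 15}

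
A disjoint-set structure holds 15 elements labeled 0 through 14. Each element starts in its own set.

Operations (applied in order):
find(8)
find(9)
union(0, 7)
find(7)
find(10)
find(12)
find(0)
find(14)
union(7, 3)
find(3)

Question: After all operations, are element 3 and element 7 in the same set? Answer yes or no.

Answer: yes

Derivation:
Step 1: find(8) -> no change; set of 8 is {8}
Step 2: find(9) -> no change; set of 9 is {9}
Step 3: union(0, 7) -> merged; set of 0 now {0, 7}
Step 4: find(7) -> no change; set of 7 is {0, 7}
Step 5: find(10) -> no change; set of 10 is {10}
Step 6: find(12) -> no change; set of 12 is {12}
Step 7: find(0) -> no change; set of 0 is {0, 7}
Step 8: find(14) -> no change; set of 14 is {14}
Step 9: union(7, 3) -> merged; set of 7 now {0, 3, 7}
Step 10: find(3) -> no change; set of 3 is {0, 3, 7}
Set of 3: {0, 3, 7}; 7 is a member.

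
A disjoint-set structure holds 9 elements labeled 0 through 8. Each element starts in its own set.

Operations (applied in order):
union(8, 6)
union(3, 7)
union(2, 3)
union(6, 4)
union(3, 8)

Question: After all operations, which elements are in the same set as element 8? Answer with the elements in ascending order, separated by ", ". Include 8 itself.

Step 1: union(8, 6) -> merged; set of 8 now {6, 8}
Step 2: union(3, 7) -> merged; set of 3 now {3, 7}
Step 3: union(2, 3) -> merged; set of 2 now {2, 3, 7}
Step 4: union(6, 4) -> merged; set of 6 now {4, 6, 8}
Step 5: union(3, 8) -> merged; set of 3 now {2, 3, 4, 6, 7, 8}
Component of 8: {2, 3, 4, 6, 7, 8}

Answer: 2, 3, 4, 6, 7, 8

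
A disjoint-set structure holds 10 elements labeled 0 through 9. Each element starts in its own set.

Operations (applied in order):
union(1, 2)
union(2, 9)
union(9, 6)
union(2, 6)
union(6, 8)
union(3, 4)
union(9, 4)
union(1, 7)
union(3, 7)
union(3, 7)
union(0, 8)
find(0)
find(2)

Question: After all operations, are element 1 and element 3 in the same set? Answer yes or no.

Step 1: union(1, 2) -> merged; set of 1 now {1, 2}
Step 2: union(2, 9) -> merged; set of 2 now {1, 2, 9}
Step 3: union(9, 6) -> merged; set of 9 now {1, 2, 6, 9}
Step 4: union(2, 6) -> already same set; set of 2 now {1, 2, 6, 9}
Step 5: union(6, 8) -> merged; set of 6 now {1, 2, 6, 8, 9}
Step 6: union(3, 4) -> merged; set of 3 now {3, 4}
Step 7: union(9, 4) -> merged; set of 9 now {1, 2, 3, 4, 6, 8, 9}
Step 8: union(1, 7) -> merged; set of 1 now {1, 2, 3, 4, 6, 7, 8, 9}
Step 9: union(3, 7) -> already same set; set of 3 now {1, 2, 3, 4, 6, 7, 8, 9}
Step 10: union(3, 7) -> already same set; set of 3 now {1, 2, 3, 4, 6, 7, 8, 9}
Step 11: union(0, 8) -> merged; set of 0 now {0, 1, 2, 3, 4, 6, 7, 8, 9}
Step 12: find(0) -> no change; set of 0 is {0, 1, 2, 3, 4, 6, 7, 8, 9}
Step 13: find(2) -> no change; set of 2 is {0, 1, 2, 3, 4, 6, 7, 8, 9}
Set of 1: {0, 1, 2, 3, 4, 6, 7, 8, 9}; 3 is a member.

Answer: yes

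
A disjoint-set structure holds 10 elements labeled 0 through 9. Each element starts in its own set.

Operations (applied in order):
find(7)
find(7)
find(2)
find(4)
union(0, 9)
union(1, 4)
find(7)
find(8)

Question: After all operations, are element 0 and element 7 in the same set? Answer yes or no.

Step 1: find(7) -> no change; set of 7 is {7}
Step 2: find(7) -> no change; set of 7 is {7}
Step 3: find(2) -> no change; set of 2 is {2}
Step 4: find(4) -> no change; set of 4 is {4}
Step 5: union(0, 9) -> merged; set of 0 now {0, 9}
Step 6: union(1, 4) -> merged; set of 1 now {1, 4}
Step 7: find(7) -> no change; set of 7 is {7}
Step 8: find(8) -> no change; set of 8 is {8}
Set of 0: {0, 9}; 7 is not a member.

Answer: no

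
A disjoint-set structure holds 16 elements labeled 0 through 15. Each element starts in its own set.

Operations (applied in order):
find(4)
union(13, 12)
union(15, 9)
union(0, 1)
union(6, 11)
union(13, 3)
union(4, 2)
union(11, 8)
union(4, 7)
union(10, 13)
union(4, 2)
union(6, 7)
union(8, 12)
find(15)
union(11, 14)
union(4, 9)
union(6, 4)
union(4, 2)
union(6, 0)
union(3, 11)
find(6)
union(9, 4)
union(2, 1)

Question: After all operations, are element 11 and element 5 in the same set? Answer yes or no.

Step 1: find(4) -> no change; set of 4 is {4}
Step 2: union(13, 12) -> merged; set of 13 now {12, 13}
Step 3: union(15, 9) -> merged; set of 15 now {9, 15}
Step 4: union(0, 1) -> merged; set of 0 now {0, 1}
Step 5: union(6, 11) -> merged; set of 6 now {6, 11}
Step 6: union(13, 3) -> merged; set of 13 now {3, 12, 13}
Step 7: union(4, 2) -> merged; set of 4 now {2, 4}
Step 8: union(11, 8) -> merged; set of 11 now {6, 8, 11}
Step 9: union(4, 7) -> merged; set of 4 now {2, 4, 7}
Step 10: union(10, 13) -> merged; set of 10 now {3, 10, 12, 13}
Step 11: union(4, 2) -> already same set; set of 4 now {2, 4, 7}
Step 12: union(6, 7) -> merged; set of 6 now {2, 4, 6, 7, 8, 11}
Step 13: union(8, 12) -> merged; set of 8 now {2, 3, 4, 6, 7, 8, 10, 11, 12, 13}
Step 14: find(15) -> no change; set of 15 is {9, 15}
Step 15: union(11, 14) -> merged; set of 11 now {2, 3, 4, 6, 7, 8, 10, 11, 12, 13, 14}
Step 16: union(4, 9) -> merged; set of 4 now {2, 3, 4, 6, 7, 8, 9, 10, 11, 12, 13, 14, 15}
Step 17: union(6, 4) -> already same set; set of 6 now {2, 3, 4, 6, 7, 8, 9, 10, 11, 12, 13, 14, 15}
Step 18: union(4, 2) -> already same set; set of 4 now {2, 3, 4, 6, 7, 8, 9, 10, 11, 12, 13, 14, 15}
Step 19: union(6, 0) -> merged; set of 6 now {0, 1, 2, 3, 4, 6, 7, 8, 9, 10, 11, 12, 13, 14, 15}
Step 20: union(3, 11) -> already same set; set of 3 now {0, 1, 2, 3, 4, 6, 7, 8, 9, 10, 11, 12, 13, 14, 15}
Step 21: find(6) -> no change; set of 6 is {0, 1, 2, 3, 4, 6, 7, 8, 9, 10, 11, 12, 13, 14, 15}
Step 22: union(9, 4) -> already same set; set of 9 now {0, 1, 2, 3, 4, 6, 7, 8, 9, 10, 11, 12, 13, 14, 15}
Step 23: union(2, 1) -> already same set; set of 2 now {0, 1, 2, 3, 4, 6, 7, 8, 9, 10, 11, 12, 13, 14, 15}
Set of 11: {0, 1, 2, 3, 4, 6, 7, 8, 9, 10, 11, 12, 13, 14, 15}; 5 is not a member.

Answer: no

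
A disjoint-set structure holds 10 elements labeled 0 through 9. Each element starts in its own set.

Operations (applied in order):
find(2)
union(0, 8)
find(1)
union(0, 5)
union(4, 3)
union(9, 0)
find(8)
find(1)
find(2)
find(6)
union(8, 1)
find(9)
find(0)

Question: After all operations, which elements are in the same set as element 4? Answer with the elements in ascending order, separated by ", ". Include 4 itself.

Answer: 3, 4

Derivation:
Step 1: find(2) -> no change; set of 2 is {2}
Step 2: union(0, 8) -> merged; set of 0 now {0, 8}
Step 3: find(1) -> no change; set of 1 is {1}
Step 4: union(0, 5) -> merged; set of 0 now {0, 5, 8}
Step 5: union(4, 3) -> merged; set of 4 now {3, 4}
Step 6: union(9, 0) -> merged; set of 9 now {0, 5, 8, 9}
Step 7: find(8) -> no change; set of 8 is {0, 5, 8, 9}
Step 8: find(1) -> no change; set of 1 is {1}
Step 9: find(2) -> no change; set of 2 is {2}
Step 10: find(6) -> no change; set of 6 is {6}
Step 11: union(8, 1) -> merged; set of 8 now {0, 1, 5, 8, 9}
Step 12: find(9) -> no change; set of 9 is {0, 1, 5, 8, 9}
Step 13: find(0) -> no change; set of 0 is {0, 1, 5, 8, 9}
Component of 4: {3, 4}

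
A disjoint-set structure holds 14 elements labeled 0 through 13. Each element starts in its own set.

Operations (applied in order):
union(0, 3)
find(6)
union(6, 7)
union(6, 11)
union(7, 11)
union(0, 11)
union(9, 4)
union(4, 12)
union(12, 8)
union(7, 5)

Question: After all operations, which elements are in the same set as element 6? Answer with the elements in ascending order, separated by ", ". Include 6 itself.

Answer: 0, 3, 5, 6, 7, 11

Derivation:
Step 1: union(0, 3) -> merged; set of 0 now {0, 3}
Step 2: find(6) -> no change; set of 6 is {6}
Step 3: union(6, 7) -> merged; set of 6 now {6, 7}
Step 4: union(6, 11) -> merged; set of 6 now {6, 7, 11}
Step 5: union(7, 11) -> already same set; set of 7 now {6, 7, 11}
Step 6: union(0, 11) -> merged; set of 0 now {0, 3, 6, 7, 11}
Step 7: union(9, 4) -> merged; set of 9 now {4, 9}
Step 8: union(4, 12) -> merged; set of 4 now {4, 9, 12}
Step 9: union(12, 8) -> merged; set of 12 now {4, 8, 9, 12}
Step 10: union(7, 5) -> merged; set of 7 now {0, 3, 5, 6, 7, 11}
Component of 6: {0, 3, 5, 6, 7, 11}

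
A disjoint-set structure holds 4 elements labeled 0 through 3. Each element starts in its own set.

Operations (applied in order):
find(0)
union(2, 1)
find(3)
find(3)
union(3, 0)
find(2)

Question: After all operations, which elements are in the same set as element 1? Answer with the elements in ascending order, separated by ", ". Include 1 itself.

Step 1: find(0) -> no change; set of 0 is {0}
Step 2: union(2, 1) -> merged; set of 2 now {1, 2}
Step 3: find(3) -> no change; set of 3 is {3}
Step 4: find(3) -> no change; set of 3 is {3}
Step 5: union(3, 0) -> merged; set of 3 now {0, 3}
Step 6: find(2) -> no change; set of 2 is {1, 2}
Component of 1: {1, 2}

Answer: 1, 2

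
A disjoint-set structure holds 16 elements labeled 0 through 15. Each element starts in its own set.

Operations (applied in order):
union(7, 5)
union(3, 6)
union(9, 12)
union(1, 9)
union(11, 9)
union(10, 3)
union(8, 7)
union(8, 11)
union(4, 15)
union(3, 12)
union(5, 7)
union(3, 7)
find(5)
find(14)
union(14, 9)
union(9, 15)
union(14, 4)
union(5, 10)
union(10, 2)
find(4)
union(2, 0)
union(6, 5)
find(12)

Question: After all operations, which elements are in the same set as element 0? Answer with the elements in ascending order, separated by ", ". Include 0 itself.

Step 1: union(7, 5) -> merged; set of 7 now {5, 7}
Step 2: union(3, 6) -> merged; set of 3 now {3, 6}
Step 3: union(9, 12) -> merged; set of 9 now {9, 12}
Step 4: union(1, 9) -> merged; set of 1 now {1, 9, 12}
Step 5: union(11, 9) -> merged; set of 11 now {1, 9, 11, 12}
Step 6: union(10, 3) -> merged; set of 10 now {3, 6, 10}
Step 7: union(8, 7) -> merged; set of 8 now {5, 7, 8}
Step 8: union(8, 11) -> merged; set of 8 now {1, 5, 7, 8, 9, 11, 12}
Step 9: union(4, 15) -> merged; set of 4 now {4, 15}
Step 10: union(3, 12) -> merged; set of 3 now {1, 3, 5, 6, 7, 8, 9, 10, 11, 12}
Step 11: union(5, 7) -> already same set; set of 5 now {1, 3, 5, 6, 7, 8, 9, 10, 11, 12}
Step 12: union(3, 7) -> already same set; set of 3 now {1, 3, 5, 6, 7, 8, 9, 10, 11, 12}
Step 13: find(5) -> no change; set of 5 is {1, 3, 5, 6, 7, 8, 9, 10, 11, 12}
Step 14: find(14) -> no change; set of 14 is {14}
Step 15: union(14, 9) -> merged; set of 14 now {1, 3, 5, 6, 7, 8, 9, 10, 11, 12, 14}
Step 16: union(9, 15) -> merged; set of 9 now {1, 3, 4, 5, 6, 7, 8, 9, 10, 11, 12, 14, 15}
Step 17: union(14, 4) -> already same set; set of 14 now {1, 3, 4, 5, 6, 7, 8, 9, 10, 11, 12, 14, 15}
Step 18: union(5, 10) -> already same set; set of 5 now {1, 3, 4, 5, 6, 7, 8, 9, 10, 11, 12, 14, 15}
Step 19: union(10, 2) -> merged; set of 10 now {1, 2, 3, 4, 5, 6, 7, 8, 9, 10, 11, 12, 14, 15}
Step 20: find(4) -> no change; set of 4 is {1, 2, 3, 4, 5, 6, 7, 8, 9, 10, 11, 12, 14, 15}
Step 21: union(2, 0) -> merged; set of 2 now {0, 1, 2, 3, 4, 5, 6, 7, 8, 9, 10, 11, 12, 14, 15}
Step 22: union(6, 5) -> already same set; set of 6 now {0, 1, 2, 3, 4, 5, 6, 7, 8, 9, 10, 11, 12, 14, 15}
Step 23: find(12) -> no change; set of 12 is {0, 1, 2, 3, 4, 5, 6, 7, 8, 9, 10, 11, 12, 14, 15}
Component of 0: {0, 1, 2, 3, 4, 5, 6, 7, 8, 9, 10, 11, 12, 14, 15}

Answer: 0, 1, 2, 3, 4, 5, 6, 7, 8, 9, 10, 11, 12, 14, 15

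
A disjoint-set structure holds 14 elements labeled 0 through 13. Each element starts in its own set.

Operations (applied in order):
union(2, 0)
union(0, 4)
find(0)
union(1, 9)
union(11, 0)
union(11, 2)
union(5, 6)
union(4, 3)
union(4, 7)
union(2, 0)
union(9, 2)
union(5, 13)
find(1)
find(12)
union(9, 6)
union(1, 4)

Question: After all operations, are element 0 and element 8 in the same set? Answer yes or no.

Step 1: union(2, 0) -> merged; set of 2 now {0, 2}
Step 2: union(0, 4) -> merged; set of 0 now {0, 2, 4}
Step 3: find(0) -> no change; set of 0 is {0, 2, 4}
Step 4: union(1, 9) -> merged; set of 1 now {1, 9}
Step 5: union(11, 0) -> merged; set of 11 now {0, 2, 4, 11}
Step 6: union(11, 2) -> already same set; set of 11 now {0, 2, 4, 11}
Step 7: union(5, 6) -> merged; set of 5 now {5, 6}
Step 8: union(4, 3) -> merged; set of 4 now {0, 2, 3, 4, 11}
Step 9: union(4, 7) -> merged; set of 4 now {0, 2, 3, 4, 7, 11}
Step 10: union(2, 0) -> already same set; set of 2 now {0, 2, 3, 4, 7, 11}
Step 11: union(9, 2) -> merged; set of 9 now {0, 1, 2, 3, 4, 7, 9, 11}
Step 12: union(5, 13) -> merged; set of 5 now {5, 6, 13}
Step 13: find(1) -> no change; set of 1 is {0, 1, 2, 3, 4, 7, 9, 11}
Step 14: find(12) -> no change; set of 12 is {12}
Step 15: union(9, 6) -> merged; set of 9 now {0, 1, 2, 3, 4, 5, 6, 7, 9, 11, 13}
Step 16: union(1, 4) -> already same set; set of 1 now {0, 1, 2, 3, 4, 5, 6, 7, 9, 11, 13}
Set of 0: {0, 1, 2, 3, 4, 5, 6, 7, 9, 11, 13}; 8 is not a member.

Answer: no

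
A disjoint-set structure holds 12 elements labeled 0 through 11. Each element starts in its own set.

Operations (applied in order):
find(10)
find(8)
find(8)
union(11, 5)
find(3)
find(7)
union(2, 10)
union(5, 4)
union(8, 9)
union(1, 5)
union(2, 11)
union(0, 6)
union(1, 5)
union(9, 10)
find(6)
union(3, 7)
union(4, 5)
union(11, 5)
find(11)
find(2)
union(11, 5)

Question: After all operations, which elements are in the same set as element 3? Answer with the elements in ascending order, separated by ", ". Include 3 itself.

Step 1: find(10) -> no change; set of 10 is {10}
Step 2: find(8) -> no change; set of 8 is {8}
Step 3: find(8) -> no change; set of 8 is {8}
Step 4: union(11, 5) -> merged; set of 11 now {5, 11}
Step 5: find(3) -> no change; set of 3 is {3}
Step 6: find(7) -> no change; set of 7 is {7}
Step 7: union(2, 10) -> merged; set of 2 now {2, 10}
Step 8: union(5, 4) -> merged; set of 5 now {4, 5, 11}
Step 9: union(8, 9) -> merged; set of 8 now {8, 9}
Step 10: union(1, 5) -> merged; set of 1 now {1, 4, 5, 11}
Step 11: union(2, 11) -> merged; set of 2 now {1, 2, 4, 5, 10, 11}
Step 12: union(0, 6) -> merged; set of 0 now {0, 6}
Step 13: union(1, 5) -> already same set; set of 1 now {1, 2, 4, 5, 10, 11}
Step 14: union(9, 10) -> merged; set of 9 now {1, 2, 4, 5, 8, 9, 10, 11}
Step 15: find(6) -> no change; set of 6 is {0, 6}
Step 16: union(3, 7) -> merged; set of 3 now {3, 7}
Step 17: union(4, 5) -> already same set; set of 4 now {1, 2, 4, 5, 8, 9, 10, 11}
Step 18: union(11, 5) -> already same set; set of 11 now {1, 2, 4, 5, 8, 9, 10, 11}
Step 19: find(11) -> no change; set of 11 is {1, 2, 4, 5, 8, 9, 10, 11}
Step 20: find(2) -> no change; set of 2 is {1, 2, 4, 5, 8, 9, 10, 11}
Step 21: union(11, 5) -> already same set; set of 11 now {1, 2, 4, 5, 8, 9, 10, 11}
Component of 3: {3, 7}

Answer: 3, 7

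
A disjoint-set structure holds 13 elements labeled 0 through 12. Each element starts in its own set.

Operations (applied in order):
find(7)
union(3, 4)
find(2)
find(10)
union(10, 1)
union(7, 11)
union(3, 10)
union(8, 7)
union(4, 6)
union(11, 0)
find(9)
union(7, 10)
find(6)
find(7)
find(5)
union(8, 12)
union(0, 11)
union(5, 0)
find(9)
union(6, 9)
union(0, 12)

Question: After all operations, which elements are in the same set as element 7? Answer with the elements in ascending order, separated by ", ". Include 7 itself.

Step 1: find(7) -> no change; set of 7 is {7}
Step 2: union(3, 4) -> merged; set of 3 now {3, 4}
Step 3: find(2) -> no change; set of 2 is {2}
Step 4: find(10) -> no change; set of 10 is {10}
Step 5: union(10, 1) -> merged; set of 10 now {1, 10}
Step 6: union(7, 11) -> merged; set of 7 now {7, 11}
Step 7: union(3, 10) -> merged; set of 3 now {1, 3, 4, 10}
Step 8: union(8, 7) -> merged; set of 8 now {7, 8, 11}
Step 9: union(4, 6) -> merged; set of 4 now {1, 3, 4, 6, 10}
Step 10: union(11, 0) -> merged; set of 11 now {0, 7, 8, 11}
Step 11: find(9) -> no change; set of 9 is {9}
Step 12: union(7, 10) -> merged; set of 7 now {0, 1, 3, 4, 6, 7, 8, 10, 11}
Step 13: find(6) -> no change; set of 6 is {0, 1, 3, 4, 6, 7, 8, 10, 11}
Step 14: find(7) -> no change; set of 7 is {0, 1, 3, 4, 6, 7, 8, 10, 11}
Step 15: find(5) -> no change; set of 5 is {5}
Step 16: union(8, 12) -> merged; set of 8 now {0, 1, 3, 4, 6, 7, 8, 10, 11, 12}
Step 17: union(0, 11) -> already same set; set of 0 now {0, 1, 3, 4, 6, 7, 8, 10, 11, 12}
Step 18: union(5, 0) -> merged; set of 5 now {0, 1, 3, 4, 5, 6, 7, 8, 10, 11, 12}
Step 19: find(9) -> no change; set of 9 is {9}
Step 20: union(6, 9) -> merged; set of 6 now {0, 1, 3, 4, 5, 6, 7, 8, 9, 10, 11, 12}
Step 21: union(0, 12) -> already same set; set of 0 now {0, 1, 3, 4, 5, 6, 7, 8, 9, 10, 11, 12}
Component of 7: {0, 1, 3, 4, 5, 6, 7, 8, 9, 10, 11, 12}

Answer: 0, 1, 3, 4, 5, 6, 7, 8, 9, 10, 11, 12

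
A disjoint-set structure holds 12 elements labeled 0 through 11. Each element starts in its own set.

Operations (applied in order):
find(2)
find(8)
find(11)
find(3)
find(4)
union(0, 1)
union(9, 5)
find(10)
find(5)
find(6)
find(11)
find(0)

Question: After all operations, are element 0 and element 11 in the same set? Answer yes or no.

Answer: no

Derivation:
Step 1: find(2) -> no change; set of 2 is {2}
Step 2: find(8) -> no change; set of 8 is {8}
Step 3: find(11) -> no change; set of 11 is {11}
Step 4: find(3) -> no change; set of 3 is {3}
Step 5: find(4) -> no change; set of 4 is {4}
Step 6: union(0, 1) -> merged; set of 0 now {0, 1}
Step 7: union(9, 5) -> merged; set of 9 now {5, 9}
Step 8: find(10) -> no change; set of 10 is {10}
Step 9: find(5) -> no change; set of 5 is {5, 9}
Step 10: find(6) -> no change; set of 6 is {6}
Step 11: find(11) -> no change; set of 11 is {11}
Step 12: find(0) -> no change; set of 0 is {0, 1}
Set of 0: {0, 1}; 11 is not a member.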